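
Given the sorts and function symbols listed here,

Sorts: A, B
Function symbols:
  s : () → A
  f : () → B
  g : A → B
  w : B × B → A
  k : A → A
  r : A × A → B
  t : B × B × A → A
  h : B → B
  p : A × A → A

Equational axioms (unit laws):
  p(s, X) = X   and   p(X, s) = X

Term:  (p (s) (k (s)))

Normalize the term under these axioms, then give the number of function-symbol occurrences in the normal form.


size = 2

1. (p (s) (k (s)))  →  (k (s))
normal form: (k (s))


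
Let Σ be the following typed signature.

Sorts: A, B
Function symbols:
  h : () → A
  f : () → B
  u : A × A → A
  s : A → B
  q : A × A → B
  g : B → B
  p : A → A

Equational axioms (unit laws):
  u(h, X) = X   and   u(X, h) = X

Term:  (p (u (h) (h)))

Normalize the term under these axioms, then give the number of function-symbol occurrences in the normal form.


1. (p (u (h) (h)))  →  (p (h))
normal form: (p (h))

size = 2


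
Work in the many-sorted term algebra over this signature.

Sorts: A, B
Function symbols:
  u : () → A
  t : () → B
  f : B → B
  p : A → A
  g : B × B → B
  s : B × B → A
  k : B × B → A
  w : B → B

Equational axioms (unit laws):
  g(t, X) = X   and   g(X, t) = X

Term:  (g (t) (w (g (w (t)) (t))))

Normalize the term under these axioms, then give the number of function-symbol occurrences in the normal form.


size = 3

1. (g (t) (w (g (w (t)) (t))))  →  (w (g (w (t)) (t)))
2. (w (g (w (t)) (t)))  →  (w (w (t)))
normal form: (w (w (t)))


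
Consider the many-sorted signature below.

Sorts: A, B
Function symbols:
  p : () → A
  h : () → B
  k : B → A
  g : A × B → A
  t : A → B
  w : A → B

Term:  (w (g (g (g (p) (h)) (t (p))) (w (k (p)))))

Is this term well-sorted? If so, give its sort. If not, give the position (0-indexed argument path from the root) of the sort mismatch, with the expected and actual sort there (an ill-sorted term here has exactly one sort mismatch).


ill-sorted at position [0, 1, 0, 0]: expected B, got A

        (p) : A
        (h) : B
      (g (p) (h)) : A
        (p) : A
      (t (p)) : B
    (g (g (p) (h)) (t (p))) : A
        (p) : A
      (k (p)) : ✗ arg 0 at [0, 1, 0, 0] has sort A, expected B


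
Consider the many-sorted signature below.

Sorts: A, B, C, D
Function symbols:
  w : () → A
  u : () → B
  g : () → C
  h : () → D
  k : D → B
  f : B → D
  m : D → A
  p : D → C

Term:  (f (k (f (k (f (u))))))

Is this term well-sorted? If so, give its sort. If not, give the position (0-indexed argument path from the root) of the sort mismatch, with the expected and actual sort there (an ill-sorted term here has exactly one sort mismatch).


well-sorted; sort = D

          (u) : B
        (f (u)) : D
      (k (f (u))) : B
    (f (k (f (u)))) : D
  (k (f (k (f (u))))) : B
(f (k (f (k (f (u)))))) : D


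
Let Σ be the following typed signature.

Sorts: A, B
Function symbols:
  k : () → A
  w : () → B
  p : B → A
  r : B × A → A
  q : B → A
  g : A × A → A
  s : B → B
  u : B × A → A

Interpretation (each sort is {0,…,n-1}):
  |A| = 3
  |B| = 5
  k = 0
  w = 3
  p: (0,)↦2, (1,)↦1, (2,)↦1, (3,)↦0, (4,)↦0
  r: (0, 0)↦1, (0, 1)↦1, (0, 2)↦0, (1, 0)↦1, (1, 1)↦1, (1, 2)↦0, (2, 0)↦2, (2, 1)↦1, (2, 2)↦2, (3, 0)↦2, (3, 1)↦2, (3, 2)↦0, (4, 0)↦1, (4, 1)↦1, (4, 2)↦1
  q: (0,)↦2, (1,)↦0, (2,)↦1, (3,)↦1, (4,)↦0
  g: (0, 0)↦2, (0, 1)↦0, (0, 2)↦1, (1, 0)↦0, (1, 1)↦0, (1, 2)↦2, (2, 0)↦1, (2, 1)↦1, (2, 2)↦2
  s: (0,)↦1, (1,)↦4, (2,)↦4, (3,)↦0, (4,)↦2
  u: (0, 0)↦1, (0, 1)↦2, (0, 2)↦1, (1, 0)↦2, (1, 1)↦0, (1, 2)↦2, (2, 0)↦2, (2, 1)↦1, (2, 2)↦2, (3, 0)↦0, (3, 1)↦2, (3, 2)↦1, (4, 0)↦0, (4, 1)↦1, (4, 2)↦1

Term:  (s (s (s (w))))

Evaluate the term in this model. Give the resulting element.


value = 4

  w = 3
  (s (w)) = s(3,) = 0
  (s (s (w))) = s(0,) = 1
  (s (s (s (w)))) = s(1,) = 4


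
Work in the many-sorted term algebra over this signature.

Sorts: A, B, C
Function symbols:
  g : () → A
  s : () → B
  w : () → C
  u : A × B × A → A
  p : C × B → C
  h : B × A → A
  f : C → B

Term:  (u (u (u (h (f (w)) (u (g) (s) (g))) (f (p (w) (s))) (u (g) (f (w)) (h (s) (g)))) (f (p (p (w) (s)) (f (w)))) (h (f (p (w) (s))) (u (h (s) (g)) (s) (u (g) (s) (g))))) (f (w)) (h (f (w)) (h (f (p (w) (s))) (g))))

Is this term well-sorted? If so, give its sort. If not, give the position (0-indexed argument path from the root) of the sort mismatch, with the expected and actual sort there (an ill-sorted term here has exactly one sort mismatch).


          (w) : C
        (f (w)) : B
          (g) : A
          (s) : B
          (g) : A
        (u (g) (s) (g)) : A
      (h (f (w)) (u (g) (s) (g))) : A
          (w) : C
          (s) : B
        (p (w) (s)) : C
      (f (p (w) (s))) : B
        (g) : A
          (w) : C
        (f (w)) : B
          (s) : B
          (g) : A
        (h (s) (g)) : A
      (u (g) (f (w)) (h (s) (g))) : A
    (u (h (f (w)) (u (g) (s) (g))) (f (p (w) (s))) (u (g) (f (w)) (h (s) (g)))) : A
          (w) : C
          (s) : B
        (p (w) (s)) : C
          (w) : C
        (f (w)) : B
      (p (p (w) (s)) (f (w))) : C
    (f (p (p (w) (s)) (f (w)))) : B
          (w) : C
          (s) : B
        (p (w) (s)) : C
      (f (p (w) (s))) : B
          (s) : B
          (g) : A
        (h (s) (g)) : A
        (s) : B
          (g) : A
          (s) : B
          (g) : A
        (u (g) (s) (g)) : A
      (u (h (s) (g)) (s) (u (g) (s) (g))) : A
    (h (f (p (w) (s))) (u (h (s) (g)) (s) (u (g) (s) (g)))) : A
  (u (u (h (f (w)) (u (g) (s) (g))) (f (p (w) (s))) (u (g) (f (w)) (h (s) (g)))) (f (p (p (w) (s)) (f (w)))) (h (f (p (w) (s))) (u (h (s) (g)) (s) (u (g) (s) (g))))) : A
    (w) : C
  (f (w)) : B
      (w) : C
    (f (w)) : B
          (w) : C
          (s) : B
        (p (w) (s)) : C
      (f (p (w) (s))) : B
      (g) : A
    (h (f (p (w) (s))) (g)) : A
  (h (f (w)) (h (f (p (w) (s))) (g))) : A
(u (u (u (h (f (w)) (u (g) (s) (g))) (f (p (w) (s))) (u (g) (f (w)) (h (s) (g)))) (f (p (p (w) (s)) (f (w)))) (h (f (p (w) (s))) (u (h (s) (g)) (s) (u (g) (s) (g))))) (f (w)) (h (f (w)) (h (f (p (w) (s))) (g)))) : A

well-sorted; sort = A


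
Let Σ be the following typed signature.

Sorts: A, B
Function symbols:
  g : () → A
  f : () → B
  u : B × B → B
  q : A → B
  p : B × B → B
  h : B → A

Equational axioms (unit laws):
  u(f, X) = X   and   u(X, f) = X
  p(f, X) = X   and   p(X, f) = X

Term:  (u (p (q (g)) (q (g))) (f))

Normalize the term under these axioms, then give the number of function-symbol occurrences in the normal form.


size = 5

1. (u (p (q (g)) (q (g))) (f))  →  (p (q (g)) (q (g)))
normal form: (p (q (g)) (q (g)))


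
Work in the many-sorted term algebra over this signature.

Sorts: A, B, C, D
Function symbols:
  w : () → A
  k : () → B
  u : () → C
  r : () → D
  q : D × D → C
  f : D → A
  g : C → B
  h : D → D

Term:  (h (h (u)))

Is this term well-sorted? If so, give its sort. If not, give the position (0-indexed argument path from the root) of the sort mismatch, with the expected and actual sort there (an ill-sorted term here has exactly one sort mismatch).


ill-sorted at position [0, 0]: expected D, got C

    (u) : C
  (h (u)) : ✗ arg 0 at [0, 0] has sort C, expected D


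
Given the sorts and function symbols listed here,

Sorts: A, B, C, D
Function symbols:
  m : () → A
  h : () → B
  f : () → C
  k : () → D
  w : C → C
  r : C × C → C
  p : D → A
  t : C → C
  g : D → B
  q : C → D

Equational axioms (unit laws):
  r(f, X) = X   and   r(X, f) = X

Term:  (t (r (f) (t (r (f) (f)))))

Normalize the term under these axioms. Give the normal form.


1. (t (r (f) (t (r (f) (f)))))  →  (t (t (r (f) (f))))
2. (t (t (r (f) (f))))  →  (t (t (f)))

normal form = (t (t (f)))


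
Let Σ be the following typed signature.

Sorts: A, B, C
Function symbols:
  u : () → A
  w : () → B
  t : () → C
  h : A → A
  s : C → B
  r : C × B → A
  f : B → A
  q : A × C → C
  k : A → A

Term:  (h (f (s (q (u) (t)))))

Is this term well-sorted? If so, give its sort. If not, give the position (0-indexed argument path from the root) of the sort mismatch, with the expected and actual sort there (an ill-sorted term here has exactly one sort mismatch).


        (u) : A
        (t) : C
      (q (u) (t)) : C
    (s (q (u) (t))) : B
  (f (s (q (u) (t)))) : A
(h (f (s (q (u) (t))))) : A

well-sorted; sort = A


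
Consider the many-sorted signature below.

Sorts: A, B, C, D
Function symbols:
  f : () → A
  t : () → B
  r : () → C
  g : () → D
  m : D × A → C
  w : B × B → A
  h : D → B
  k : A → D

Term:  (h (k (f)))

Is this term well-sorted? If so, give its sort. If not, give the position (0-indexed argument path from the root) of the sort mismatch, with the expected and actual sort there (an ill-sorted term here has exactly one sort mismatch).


well-sorted; sort = B

    (f) : A
  (k (f)) : D
(h (k (f))) : B


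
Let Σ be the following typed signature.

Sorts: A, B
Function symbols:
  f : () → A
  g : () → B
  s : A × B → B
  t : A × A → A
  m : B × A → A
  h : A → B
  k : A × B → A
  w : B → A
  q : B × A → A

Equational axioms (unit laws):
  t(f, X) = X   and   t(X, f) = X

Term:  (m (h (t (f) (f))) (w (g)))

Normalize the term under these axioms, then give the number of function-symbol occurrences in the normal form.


size = 5

1. (m (h (t (f) (f))) (w (g)))  →  (m (h (f)) (w (g)))
normal form: (m (h (f)) (w (g)))


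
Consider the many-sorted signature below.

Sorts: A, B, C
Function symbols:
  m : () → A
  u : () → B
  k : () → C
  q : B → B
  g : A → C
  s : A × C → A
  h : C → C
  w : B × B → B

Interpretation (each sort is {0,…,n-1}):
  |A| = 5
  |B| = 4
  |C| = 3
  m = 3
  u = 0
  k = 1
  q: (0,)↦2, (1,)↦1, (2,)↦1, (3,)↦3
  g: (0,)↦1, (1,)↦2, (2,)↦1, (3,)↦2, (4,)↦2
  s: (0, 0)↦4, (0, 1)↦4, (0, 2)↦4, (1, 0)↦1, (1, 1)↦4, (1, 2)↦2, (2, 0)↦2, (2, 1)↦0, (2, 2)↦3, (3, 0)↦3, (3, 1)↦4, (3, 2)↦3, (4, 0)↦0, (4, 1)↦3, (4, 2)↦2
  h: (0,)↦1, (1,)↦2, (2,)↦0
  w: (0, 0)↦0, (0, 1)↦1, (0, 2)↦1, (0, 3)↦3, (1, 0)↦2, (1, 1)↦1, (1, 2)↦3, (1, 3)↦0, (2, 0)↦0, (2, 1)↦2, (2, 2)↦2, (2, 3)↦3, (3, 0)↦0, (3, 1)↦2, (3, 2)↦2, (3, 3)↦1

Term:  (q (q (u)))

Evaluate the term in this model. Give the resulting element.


value = 1

  u = 0
  (q (u)) = q(0,) = 2
  (q (q (u))) = q(2,) = 1


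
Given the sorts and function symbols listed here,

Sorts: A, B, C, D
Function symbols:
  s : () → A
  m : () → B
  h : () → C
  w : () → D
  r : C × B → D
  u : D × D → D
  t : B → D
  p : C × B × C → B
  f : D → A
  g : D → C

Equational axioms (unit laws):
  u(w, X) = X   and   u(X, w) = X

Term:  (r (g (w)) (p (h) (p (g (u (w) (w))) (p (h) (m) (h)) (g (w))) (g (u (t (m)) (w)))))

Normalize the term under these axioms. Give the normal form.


normal form = (r (g (w)) (p (h) (p (g (w)) (p (h) (m) (h)) (g (w))) (g (t (m)))))

1. (r (g (w)) (p (h) (p (g (u (w) (w))) (p (h) (m) (h)) (g (w))) (g (u (t (m)) (w)))))  →  (r (g (w)) (p (h) (p (g (w)) (p (h) (m) (h)) (g (w))) (g (u (t (m)) (w)))))
2. (r (g (w)) (p (h) (p (g (w)) (p (h) (m) (h)) (g (w))) (g (u (t (m)) (w)))))  →  (r (g (w)) (p (h) (p (g (w)) (p (h) (m) (h)) (g (w))) (g (t (m)))))


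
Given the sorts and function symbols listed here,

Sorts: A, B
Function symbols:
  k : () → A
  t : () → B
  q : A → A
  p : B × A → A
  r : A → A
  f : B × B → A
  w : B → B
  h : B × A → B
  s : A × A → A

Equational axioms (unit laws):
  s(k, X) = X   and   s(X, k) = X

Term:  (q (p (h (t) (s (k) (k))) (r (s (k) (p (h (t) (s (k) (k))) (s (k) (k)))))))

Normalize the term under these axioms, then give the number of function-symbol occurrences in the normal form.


size = 11

1. (q (p (h (t) (s (k) (k))) (r (s (k) (p (h (t) (s (k) (k))) (s (k) (k)))))))  →  (q (p (h (t) (k)) (r (s (k) (p (h (t) (s (k) (k))) (s (k) (k)))))))
2. (q (p (h (t) (k)) (r (s (k) (p (h (t) (s (k) (k))) (s (k) (k)))))))  →  (q (p (h (t) (k)) (r (p (h (t) (s (k) (k))) (s (k) (k))))))
3. (q (p (h (t) (k)) (r (p (h (t) (s (k) (k))) (s (k) (k))))))  →  (q (p (h (t) (k)) (r (p (h (t) (k)) (s (k) (k))))))
4. (q (p (h (t) (k)) (r (p (h (t) (k)) (s (k) (k))))))  →  (q (p (h (t) (k)) (r (p (h (t) (k)) (k)))))
normal form: (q (p (h (t) (k)) (r (p (h (t) (k)) (k)))))


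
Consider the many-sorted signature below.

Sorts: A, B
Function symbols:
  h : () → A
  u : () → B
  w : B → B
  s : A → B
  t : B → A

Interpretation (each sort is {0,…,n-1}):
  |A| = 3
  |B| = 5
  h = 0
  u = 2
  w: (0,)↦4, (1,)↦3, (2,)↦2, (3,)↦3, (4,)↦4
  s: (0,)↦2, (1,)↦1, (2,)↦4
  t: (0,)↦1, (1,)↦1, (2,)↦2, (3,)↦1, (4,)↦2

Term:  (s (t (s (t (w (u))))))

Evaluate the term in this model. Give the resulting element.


value = 4

  u = 2
  (w (u)) = w(2,) = 2
  (t (w (u))) = t(2,) = 2
  (s (t (w (u)))) = s(2,) = 4
  (t (s (t (w (u))))) = t(4,) = 2
  (s (t (s (t (w (u)))))) = s(2,) = 4


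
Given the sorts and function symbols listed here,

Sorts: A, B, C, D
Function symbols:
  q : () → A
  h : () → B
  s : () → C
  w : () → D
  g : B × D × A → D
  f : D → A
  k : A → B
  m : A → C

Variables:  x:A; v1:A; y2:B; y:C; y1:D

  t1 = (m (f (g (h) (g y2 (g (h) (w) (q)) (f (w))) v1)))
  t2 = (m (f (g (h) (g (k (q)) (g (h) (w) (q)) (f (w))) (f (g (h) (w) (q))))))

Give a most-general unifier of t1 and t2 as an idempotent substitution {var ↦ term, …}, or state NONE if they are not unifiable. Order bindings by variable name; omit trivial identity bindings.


{v1 ↦ (f (g (h) (w) (q))), y2 ↦ (k (q))}


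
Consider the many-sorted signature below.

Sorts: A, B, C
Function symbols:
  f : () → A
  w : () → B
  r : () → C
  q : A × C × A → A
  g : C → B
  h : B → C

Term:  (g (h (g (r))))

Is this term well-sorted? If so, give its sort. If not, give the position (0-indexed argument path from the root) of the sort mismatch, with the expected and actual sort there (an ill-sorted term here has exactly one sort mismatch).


well-sorted; sort = B

      (r) : C
    (g (r)) : B
  (h (g (r))) : C
(g (h (g (r)))) : B


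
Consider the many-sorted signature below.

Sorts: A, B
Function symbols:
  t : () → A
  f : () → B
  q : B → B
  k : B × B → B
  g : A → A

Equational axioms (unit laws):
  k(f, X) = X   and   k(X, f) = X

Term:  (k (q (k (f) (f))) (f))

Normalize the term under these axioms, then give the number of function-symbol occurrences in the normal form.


1. (k (q (k (f) (f))) (f))  →  (q (k (f) (f)))
2. (q (k (f) (f)))  →  (q (f))
normal form: (q (f))

size = 2


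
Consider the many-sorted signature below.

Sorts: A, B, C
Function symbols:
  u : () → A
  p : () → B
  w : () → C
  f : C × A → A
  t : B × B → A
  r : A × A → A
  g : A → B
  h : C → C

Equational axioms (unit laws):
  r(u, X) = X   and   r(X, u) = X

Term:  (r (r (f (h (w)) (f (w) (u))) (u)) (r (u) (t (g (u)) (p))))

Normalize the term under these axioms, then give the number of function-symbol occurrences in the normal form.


size = 11

1. (r (r (f (h (w)) (f (w) (u))) (u)) (r (u) (t (g (u)) (p))))  →  (r (f (h (w)) (f (w) (u))) (r (u) (t (g (u)) (p))))
2. (r (f (h (w)) (f (w) (u))) (r (u) (t (g (u)) (p))))  →  (r (f (h (w)) (f (w) (u))) (t (g (u)) (p)))
normal form: (r (f (h (w)) (f (w) (u))) (t (g (u)) (p)))


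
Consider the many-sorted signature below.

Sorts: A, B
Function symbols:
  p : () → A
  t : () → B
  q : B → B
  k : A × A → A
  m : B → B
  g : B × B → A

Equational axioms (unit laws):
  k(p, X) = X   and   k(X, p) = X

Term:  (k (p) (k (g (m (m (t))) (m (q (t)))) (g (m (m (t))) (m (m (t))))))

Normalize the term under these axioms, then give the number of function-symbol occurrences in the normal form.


size = 15

1. (k (p) (k (g (m (m (t))) (m (q (t)))) (g (m (m (t))) (m (m (t))))))  →  (k (g (m (m (t))) (m (q (t)))) (g (m (m (t))) (m (m (t)))))
normal form: (k (g (m (m (t))) (m (q (t)))) (g (m (m (t))) (m (m (t)))))


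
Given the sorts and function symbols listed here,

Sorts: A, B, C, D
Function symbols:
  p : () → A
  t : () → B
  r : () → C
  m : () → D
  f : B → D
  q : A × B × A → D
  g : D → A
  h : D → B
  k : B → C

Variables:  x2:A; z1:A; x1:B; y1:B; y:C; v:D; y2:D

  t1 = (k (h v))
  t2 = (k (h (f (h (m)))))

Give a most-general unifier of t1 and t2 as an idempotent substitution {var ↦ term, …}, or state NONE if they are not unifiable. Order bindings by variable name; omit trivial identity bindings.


{v ↦ (f (h (m)))}


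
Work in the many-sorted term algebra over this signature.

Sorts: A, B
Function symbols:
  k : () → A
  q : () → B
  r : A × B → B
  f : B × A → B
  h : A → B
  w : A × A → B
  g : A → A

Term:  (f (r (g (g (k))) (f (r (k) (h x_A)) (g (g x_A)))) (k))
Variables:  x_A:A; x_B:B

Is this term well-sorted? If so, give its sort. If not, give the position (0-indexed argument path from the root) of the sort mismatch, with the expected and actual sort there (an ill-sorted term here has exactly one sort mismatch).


well-sorted; sort = B

        (k) : A
      (g (k)) : A
    (g (g (k))) : A
        (k) : A
          x_A : A
        (h x_A) : B
      (r (k) (h x_A)) : B
          x_A : A
        (g x_A) : A
      (g (g x_A)) : A
    (f (r (k) (h x_A)) (g (g x_A))) : B
  (r (g (g (k))) (f (r (k) (h x_A)) (g (g x_A)))) : B
  (k) : A
(f (r (g (g (k))) (f (r (k) (h x_A)) (g (g x_A)))) (k)) : B


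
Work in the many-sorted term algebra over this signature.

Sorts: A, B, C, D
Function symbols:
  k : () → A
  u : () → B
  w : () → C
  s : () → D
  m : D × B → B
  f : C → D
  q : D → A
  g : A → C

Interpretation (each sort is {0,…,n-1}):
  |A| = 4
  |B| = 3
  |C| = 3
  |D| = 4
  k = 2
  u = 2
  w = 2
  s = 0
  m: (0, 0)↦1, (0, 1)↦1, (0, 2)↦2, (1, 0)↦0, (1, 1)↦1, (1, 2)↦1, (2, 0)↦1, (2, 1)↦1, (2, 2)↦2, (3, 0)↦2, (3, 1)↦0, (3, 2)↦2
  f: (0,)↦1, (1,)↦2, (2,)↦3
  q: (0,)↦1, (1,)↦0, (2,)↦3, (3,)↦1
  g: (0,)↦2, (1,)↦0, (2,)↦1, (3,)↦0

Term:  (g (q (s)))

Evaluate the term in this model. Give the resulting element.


  s = 0
  (q (s)) = q(0,) = 1
  (g (q (s))) = g(1,) = 0

value = 0


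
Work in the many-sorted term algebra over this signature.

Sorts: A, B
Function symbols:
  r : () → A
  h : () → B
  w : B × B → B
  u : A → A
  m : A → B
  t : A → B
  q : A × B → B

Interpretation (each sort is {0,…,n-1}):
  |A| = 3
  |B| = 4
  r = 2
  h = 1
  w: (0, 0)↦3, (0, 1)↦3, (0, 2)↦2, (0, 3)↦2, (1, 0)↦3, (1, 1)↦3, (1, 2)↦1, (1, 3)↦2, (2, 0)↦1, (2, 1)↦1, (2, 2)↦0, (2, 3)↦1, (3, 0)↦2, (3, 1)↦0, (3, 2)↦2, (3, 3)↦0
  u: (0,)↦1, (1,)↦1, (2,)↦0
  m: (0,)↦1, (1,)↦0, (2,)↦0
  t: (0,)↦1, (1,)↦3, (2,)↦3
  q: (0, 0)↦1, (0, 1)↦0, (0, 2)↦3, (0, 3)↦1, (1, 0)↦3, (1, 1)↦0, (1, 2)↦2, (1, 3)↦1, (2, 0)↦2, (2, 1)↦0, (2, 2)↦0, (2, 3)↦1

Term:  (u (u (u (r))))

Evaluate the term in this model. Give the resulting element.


value = 1

  r = 2
  (u (r)) = u(2,) = 0
  (u (u (r))) = u(0,) = 1
  (u (u (u (r)))) = u(1,) = 1


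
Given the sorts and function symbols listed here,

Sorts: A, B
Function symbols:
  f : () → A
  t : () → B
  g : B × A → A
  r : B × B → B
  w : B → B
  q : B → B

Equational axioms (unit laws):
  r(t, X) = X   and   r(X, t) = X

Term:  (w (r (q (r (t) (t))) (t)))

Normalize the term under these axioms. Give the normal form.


1. (w (r (q (r (t) (t))) (t)))  →  (w (q (r (t) (t))))
2. (w (q (r (t) (t))))  →  (w (q (t)))

normal form = (w (q (t)))


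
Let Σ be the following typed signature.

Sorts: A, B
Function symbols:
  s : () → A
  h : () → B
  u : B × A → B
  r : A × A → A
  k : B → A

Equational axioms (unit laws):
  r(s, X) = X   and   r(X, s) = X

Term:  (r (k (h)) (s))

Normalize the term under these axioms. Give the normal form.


1. (r (k (h)) (s))  →  (k (h))

normal form = (k (h))


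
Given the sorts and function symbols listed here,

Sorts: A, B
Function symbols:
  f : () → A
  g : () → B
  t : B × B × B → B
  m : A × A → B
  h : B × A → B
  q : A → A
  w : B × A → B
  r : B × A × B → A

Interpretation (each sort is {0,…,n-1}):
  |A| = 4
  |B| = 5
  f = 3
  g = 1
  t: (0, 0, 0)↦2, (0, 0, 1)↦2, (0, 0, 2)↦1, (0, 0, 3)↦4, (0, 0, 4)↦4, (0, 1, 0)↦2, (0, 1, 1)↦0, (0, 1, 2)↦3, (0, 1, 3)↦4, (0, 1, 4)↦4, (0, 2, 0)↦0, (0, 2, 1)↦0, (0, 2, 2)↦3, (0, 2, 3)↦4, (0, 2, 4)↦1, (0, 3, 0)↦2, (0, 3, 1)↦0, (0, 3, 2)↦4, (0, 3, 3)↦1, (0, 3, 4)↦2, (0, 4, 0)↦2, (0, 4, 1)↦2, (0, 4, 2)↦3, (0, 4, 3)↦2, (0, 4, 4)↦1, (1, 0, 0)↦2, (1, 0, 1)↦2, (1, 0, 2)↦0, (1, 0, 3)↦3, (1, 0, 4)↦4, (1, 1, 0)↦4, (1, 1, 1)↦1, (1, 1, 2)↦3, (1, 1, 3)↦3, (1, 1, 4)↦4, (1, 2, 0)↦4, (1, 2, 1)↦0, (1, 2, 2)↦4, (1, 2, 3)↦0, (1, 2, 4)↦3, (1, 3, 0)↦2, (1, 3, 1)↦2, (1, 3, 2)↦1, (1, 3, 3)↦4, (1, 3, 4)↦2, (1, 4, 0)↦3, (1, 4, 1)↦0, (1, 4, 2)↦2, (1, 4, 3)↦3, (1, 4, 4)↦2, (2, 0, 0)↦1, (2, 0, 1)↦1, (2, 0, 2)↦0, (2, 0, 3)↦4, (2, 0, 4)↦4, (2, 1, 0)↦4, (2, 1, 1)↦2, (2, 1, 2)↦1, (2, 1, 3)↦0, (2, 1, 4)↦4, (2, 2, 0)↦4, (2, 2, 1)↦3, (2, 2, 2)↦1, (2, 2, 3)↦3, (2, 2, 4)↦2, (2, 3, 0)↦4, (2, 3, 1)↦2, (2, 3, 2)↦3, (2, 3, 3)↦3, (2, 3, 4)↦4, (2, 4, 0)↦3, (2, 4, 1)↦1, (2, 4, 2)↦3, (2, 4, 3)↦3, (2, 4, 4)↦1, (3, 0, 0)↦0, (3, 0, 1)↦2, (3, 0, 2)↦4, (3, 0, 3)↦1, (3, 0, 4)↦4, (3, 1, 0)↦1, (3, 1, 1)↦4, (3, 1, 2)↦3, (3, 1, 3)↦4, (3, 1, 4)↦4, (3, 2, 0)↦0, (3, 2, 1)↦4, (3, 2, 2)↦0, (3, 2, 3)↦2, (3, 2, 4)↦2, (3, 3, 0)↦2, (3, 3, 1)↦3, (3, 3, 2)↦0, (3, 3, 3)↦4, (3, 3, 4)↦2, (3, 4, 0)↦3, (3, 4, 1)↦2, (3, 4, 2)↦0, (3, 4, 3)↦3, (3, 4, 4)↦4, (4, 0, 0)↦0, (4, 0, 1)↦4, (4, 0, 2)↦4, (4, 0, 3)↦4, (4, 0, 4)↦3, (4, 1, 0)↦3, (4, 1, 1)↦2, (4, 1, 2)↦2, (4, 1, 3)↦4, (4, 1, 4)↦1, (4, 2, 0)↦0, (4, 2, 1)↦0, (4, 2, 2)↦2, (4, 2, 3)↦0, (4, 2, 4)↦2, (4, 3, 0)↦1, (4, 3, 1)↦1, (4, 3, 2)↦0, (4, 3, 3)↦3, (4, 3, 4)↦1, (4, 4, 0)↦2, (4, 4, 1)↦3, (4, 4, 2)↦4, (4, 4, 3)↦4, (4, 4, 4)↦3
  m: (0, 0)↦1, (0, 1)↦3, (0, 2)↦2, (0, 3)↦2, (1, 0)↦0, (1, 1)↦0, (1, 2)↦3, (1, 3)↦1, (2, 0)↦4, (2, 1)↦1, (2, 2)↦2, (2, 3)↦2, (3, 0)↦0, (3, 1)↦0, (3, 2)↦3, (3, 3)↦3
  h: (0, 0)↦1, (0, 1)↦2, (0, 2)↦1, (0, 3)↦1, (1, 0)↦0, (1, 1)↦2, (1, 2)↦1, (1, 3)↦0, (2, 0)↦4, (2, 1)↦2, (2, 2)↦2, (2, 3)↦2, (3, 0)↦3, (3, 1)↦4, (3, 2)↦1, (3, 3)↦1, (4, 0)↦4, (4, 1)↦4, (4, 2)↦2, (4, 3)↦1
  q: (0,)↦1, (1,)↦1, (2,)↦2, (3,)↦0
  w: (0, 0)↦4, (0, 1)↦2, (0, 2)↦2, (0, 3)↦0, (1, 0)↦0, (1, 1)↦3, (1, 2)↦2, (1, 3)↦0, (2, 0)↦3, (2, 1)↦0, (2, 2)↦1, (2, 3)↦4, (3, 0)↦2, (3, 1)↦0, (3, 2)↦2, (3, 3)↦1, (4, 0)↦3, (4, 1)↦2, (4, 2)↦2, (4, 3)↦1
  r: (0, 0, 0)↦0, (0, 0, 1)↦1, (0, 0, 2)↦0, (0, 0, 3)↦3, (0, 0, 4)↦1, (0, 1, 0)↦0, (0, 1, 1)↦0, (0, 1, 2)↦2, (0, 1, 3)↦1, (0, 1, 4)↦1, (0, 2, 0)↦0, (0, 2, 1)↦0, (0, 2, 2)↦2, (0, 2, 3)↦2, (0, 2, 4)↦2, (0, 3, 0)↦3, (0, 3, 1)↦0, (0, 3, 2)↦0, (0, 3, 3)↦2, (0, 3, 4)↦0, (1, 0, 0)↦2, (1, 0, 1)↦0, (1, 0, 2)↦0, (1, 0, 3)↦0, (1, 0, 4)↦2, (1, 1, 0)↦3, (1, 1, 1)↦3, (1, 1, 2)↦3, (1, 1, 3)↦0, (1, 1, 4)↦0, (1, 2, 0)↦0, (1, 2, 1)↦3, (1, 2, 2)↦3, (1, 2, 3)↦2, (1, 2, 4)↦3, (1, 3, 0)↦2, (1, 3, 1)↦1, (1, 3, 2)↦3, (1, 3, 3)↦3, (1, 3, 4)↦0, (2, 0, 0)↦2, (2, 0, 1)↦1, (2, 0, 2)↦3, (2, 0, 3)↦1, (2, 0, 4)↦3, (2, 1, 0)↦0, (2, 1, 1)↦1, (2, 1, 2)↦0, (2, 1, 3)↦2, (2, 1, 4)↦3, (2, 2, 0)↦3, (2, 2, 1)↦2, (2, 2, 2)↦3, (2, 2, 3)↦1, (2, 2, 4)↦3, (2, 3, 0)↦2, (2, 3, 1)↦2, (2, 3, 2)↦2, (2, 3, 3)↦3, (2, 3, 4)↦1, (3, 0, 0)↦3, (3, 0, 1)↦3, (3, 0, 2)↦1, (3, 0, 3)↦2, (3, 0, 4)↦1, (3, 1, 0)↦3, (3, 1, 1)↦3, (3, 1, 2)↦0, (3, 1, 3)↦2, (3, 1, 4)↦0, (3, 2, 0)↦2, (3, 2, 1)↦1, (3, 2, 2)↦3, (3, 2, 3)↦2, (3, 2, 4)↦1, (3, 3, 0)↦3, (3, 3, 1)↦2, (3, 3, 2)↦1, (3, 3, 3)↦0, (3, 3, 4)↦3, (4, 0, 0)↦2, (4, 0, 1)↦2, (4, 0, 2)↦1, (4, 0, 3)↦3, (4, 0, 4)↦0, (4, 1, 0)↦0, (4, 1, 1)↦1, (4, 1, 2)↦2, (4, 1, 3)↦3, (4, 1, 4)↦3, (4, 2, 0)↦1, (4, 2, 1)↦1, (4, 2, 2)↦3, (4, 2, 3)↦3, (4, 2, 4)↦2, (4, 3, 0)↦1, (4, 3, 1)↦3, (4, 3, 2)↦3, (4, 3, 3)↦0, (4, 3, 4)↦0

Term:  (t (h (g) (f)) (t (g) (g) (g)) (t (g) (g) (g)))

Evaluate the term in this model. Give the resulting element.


  g = 1
  f = 3
  (h (g) (f)) = h(1, 3) = 0
  g = 1
  g = 1
  g = 1
  (t (g) (g) (g)) = t(1, 1, 1) = 1
  g = 1
  g = 1
  g = 1
  (t (g) (g) (g)) = t(1, 1, 1) = 1
  (t (h (g) (f)) (t (g) (g) (g)) (t (g) (g) (g))) = t(0, 1, 1) = 0

value = 0


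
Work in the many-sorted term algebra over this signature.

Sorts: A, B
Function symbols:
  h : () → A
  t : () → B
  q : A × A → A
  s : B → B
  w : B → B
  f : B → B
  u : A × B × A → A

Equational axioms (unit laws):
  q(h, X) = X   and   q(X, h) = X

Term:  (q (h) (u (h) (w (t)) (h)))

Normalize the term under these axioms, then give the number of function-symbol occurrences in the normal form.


1. (q (h) (u (h) (w (t)) (h)))  →  (u (h) (w (t)) (h))
normal form: (u (h) (w (t)) (h))

size = 5


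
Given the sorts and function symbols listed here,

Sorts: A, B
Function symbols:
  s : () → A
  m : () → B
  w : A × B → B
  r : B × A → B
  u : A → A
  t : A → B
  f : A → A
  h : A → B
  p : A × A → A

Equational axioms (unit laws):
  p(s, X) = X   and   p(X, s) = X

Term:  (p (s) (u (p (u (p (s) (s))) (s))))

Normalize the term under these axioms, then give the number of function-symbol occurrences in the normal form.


size = 3

1. (p (s) (u (p (u (p (s) (s))) (s))))  →  (u (p (u (p (s) (s))) (s)))
2. (u (p (u (p (s) (s))) (s)))  →  (u (u (p (s) (s))))
3. (u (u (p (s) (s))))  →  (u (u (s)))
normal form: (u (u (s)))


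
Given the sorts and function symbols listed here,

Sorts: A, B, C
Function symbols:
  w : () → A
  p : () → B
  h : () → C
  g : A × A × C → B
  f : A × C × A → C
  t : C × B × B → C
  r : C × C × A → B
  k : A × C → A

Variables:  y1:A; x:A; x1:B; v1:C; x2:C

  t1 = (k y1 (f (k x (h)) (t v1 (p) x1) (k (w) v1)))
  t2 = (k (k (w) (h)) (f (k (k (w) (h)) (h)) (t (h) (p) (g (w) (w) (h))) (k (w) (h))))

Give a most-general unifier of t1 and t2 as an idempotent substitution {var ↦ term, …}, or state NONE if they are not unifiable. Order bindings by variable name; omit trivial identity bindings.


{v1 ↦ (h), x ↦ (k (w) (h)), x1 ↦ (g (w) (w) (h)), y1 ↦ (k (w) (h))}


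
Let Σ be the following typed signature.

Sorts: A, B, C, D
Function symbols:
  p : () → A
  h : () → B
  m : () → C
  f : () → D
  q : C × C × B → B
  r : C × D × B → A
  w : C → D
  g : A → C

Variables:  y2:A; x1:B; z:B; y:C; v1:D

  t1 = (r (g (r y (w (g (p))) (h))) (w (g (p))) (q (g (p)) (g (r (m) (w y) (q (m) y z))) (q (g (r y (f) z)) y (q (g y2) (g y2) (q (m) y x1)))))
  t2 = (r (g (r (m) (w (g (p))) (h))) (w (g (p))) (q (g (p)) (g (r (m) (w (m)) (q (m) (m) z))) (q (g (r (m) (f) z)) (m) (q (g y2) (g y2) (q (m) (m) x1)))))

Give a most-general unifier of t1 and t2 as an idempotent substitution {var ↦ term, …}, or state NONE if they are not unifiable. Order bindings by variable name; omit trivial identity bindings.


{y ↦ (m)}


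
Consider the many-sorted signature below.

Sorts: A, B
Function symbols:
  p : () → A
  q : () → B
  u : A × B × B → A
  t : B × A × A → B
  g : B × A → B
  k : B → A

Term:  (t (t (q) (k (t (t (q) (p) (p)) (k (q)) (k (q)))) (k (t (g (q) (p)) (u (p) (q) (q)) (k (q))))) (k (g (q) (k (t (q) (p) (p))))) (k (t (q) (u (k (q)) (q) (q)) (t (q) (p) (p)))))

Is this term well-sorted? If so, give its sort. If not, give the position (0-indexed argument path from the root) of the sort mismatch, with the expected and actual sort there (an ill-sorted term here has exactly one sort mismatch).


    (q) : B
          (q) : B
          (p) : A
          (p) : A
        (t (q) (p) (p)) : B
          (q) : B
        (k (q)) : A
          (q) : B
        (k (q)) : A
      (t (t (q) (p) (p)) (k (q)) (k (q))) : B
    (k (t (t (q) (p) (p)) (k (q)) (k (q)))) : A
          (q) : B
          (p) : A
        (g (q) (p)) : B
          (p) : A
          (q) : B
          (q) : B
        (u (p) (q) (q)) : A
          (q) : B
        (k (q)) : A
      (t (g (q) (p)) (u (p) (q) (q)) (k (q))) : B
    (k (t (g (q) (p)) (u (p) (q) (q)) (k (q)))) : A
  (t (q) (k (t (t (q) (p) (p)) (k (q)) (k (q)))) (k (t (g (q) (p)) (u (p) (q) (q)) (k (q))))) : B
      (q) : B
          (q) : B
          (p) : A
          (p) : A
        (t (q) (p) (p)) : B
      (k (t (q) (p) (p))) : A
    (g (q) (k (t (q) (p) (p)))) : B
  (k (g (q) (k (t (q) (p) (p))))) : A
      (q) : B
          (q) : B
        (k (q)) : A
        (q) : B
        (q) : B
      (u (k (q)) (q) (q)) : A
        (q) : B
        (p) : A
        (p) : A
      (t (q) (p) (p)) : B
    (t (q) (u (k (q)) (q) (q)) (t (q) (p) (p))) : ✗ arg 2 at [2, 0, 2] has sort B, expected A

ill-sorted at position [2, 0, 2]: expected A, got B


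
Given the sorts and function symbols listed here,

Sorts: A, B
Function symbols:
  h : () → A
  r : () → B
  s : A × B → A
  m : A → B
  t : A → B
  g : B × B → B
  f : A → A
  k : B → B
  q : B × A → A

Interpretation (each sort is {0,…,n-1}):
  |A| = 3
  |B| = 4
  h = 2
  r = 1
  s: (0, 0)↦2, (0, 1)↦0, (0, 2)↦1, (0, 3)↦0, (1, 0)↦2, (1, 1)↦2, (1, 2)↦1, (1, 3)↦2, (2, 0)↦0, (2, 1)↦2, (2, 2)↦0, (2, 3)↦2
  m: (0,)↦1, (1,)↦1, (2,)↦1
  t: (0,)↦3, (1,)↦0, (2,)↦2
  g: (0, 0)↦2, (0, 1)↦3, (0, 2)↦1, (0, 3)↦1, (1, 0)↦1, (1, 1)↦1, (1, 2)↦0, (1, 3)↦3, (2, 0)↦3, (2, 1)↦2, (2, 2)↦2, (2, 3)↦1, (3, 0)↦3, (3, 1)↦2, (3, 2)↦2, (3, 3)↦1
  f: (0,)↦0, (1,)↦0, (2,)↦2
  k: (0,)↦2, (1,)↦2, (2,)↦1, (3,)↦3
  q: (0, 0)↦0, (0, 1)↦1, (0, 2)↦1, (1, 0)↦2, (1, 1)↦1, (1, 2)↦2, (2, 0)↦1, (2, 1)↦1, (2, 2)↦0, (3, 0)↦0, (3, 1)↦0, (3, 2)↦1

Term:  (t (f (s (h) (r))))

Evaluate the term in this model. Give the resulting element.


value = 2

  h = 2
  r = 1
  (s (h) (r)) = s(2, 1) = 2
  (f (s (h) (r))) = f(2,) = 2
  (t (f (s (h) (r)))) = t(2,) = 2


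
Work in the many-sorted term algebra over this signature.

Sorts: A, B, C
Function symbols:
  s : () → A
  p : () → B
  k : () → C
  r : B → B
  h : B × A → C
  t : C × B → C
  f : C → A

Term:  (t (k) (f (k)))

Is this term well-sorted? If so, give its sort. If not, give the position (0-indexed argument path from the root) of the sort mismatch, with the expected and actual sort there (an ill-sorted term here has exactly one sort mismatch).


ill-sorted at position [1]: expected B, got A

  (k) : C
    (k) : C
  (f (k)) : A
(t (k) (f (k))) : ✗ arg 1 at [1] has sort A, expected B


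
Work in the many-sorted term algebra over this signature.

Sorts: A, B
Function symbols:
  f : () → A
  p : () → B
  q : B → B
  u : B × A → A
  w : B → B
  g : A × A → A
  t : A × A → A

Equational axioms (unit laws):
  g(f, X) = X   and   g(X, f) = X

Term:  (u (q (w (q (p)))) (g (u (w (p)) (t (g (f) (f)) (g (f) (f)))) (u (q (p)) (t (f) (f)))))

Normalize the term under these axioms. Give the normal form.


1. (u (q (w (q (p)))) (g (u (w (p)) (t (g (f) (f)) (g (f) (f)))) (u (q (p)) (t (f) (f)))))  →  (u (q (w (q (p)))) (g (u (w (p)) (t (f) (g (f) (f)))) (u (q (p)) (t (f) (f)))))
2. (u (q (w (q (p)))) (g (u (w (p)) (t (f) (g (f) (f)))) (u (q (p)) (t (f) (f)))))  →  (u (q (w (q (p)))) (g (u (w (p)) (t (f) (f))) (u (q (p)) (t (f) (f)))))

normal form = (u (q (w (q (p)))) (g (u (w (p)) (t (f) (f))) (u (q (p)) (t (f) (f)))))


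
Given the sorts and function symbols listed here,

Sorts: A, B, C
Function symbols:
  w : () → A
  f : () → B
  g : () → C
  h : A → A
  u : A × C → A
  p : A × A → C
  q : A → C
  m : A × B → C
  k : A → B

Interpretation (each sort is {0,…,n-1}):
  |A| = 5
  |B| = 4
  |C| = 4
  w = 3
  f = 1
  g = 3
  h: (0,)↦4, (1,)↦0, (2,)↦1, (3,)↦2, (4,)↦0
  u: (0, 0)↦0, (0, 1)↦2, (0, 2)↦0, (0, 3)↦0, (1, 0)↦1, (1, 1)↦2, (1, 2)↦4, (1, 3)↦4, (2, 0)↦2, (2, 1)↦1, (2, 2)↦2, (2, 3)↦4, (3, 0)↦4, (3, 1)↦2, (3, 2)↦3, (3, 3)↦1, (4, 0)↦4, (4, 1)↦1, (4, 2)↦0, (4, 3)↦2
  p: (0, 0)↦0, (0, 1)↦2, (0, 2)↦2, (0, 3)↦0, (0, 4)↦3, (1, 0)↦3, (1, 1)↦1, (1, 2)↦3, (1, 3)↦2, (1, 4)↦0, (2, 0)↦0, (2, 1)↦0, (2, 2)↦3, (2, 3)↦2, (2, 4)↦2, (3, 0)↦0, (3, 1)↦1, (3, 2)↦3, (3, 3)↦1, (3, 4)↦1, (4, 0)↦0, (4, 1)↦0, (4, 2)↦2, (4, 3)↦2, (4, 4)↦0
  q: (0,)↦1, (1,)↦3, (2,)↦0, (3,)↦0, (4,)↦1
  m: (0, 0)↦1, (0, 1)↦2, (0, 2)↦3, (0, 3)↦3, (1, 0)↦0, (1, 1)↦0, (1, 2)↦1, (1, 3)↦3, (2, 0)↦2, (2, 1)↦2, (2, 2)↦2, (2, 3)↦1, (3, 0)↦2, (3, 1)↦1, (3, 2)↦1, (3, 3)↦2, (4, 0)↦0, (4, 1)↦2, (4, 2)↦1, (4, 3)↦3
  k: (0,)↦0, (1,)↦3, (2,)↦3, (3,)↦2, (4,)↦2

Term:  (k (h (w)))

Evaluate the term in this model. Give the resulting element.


  w = 3
  (h (w)) = h(3,) = 2
  (k (h (w))) = k(2,) = 3

value = 3


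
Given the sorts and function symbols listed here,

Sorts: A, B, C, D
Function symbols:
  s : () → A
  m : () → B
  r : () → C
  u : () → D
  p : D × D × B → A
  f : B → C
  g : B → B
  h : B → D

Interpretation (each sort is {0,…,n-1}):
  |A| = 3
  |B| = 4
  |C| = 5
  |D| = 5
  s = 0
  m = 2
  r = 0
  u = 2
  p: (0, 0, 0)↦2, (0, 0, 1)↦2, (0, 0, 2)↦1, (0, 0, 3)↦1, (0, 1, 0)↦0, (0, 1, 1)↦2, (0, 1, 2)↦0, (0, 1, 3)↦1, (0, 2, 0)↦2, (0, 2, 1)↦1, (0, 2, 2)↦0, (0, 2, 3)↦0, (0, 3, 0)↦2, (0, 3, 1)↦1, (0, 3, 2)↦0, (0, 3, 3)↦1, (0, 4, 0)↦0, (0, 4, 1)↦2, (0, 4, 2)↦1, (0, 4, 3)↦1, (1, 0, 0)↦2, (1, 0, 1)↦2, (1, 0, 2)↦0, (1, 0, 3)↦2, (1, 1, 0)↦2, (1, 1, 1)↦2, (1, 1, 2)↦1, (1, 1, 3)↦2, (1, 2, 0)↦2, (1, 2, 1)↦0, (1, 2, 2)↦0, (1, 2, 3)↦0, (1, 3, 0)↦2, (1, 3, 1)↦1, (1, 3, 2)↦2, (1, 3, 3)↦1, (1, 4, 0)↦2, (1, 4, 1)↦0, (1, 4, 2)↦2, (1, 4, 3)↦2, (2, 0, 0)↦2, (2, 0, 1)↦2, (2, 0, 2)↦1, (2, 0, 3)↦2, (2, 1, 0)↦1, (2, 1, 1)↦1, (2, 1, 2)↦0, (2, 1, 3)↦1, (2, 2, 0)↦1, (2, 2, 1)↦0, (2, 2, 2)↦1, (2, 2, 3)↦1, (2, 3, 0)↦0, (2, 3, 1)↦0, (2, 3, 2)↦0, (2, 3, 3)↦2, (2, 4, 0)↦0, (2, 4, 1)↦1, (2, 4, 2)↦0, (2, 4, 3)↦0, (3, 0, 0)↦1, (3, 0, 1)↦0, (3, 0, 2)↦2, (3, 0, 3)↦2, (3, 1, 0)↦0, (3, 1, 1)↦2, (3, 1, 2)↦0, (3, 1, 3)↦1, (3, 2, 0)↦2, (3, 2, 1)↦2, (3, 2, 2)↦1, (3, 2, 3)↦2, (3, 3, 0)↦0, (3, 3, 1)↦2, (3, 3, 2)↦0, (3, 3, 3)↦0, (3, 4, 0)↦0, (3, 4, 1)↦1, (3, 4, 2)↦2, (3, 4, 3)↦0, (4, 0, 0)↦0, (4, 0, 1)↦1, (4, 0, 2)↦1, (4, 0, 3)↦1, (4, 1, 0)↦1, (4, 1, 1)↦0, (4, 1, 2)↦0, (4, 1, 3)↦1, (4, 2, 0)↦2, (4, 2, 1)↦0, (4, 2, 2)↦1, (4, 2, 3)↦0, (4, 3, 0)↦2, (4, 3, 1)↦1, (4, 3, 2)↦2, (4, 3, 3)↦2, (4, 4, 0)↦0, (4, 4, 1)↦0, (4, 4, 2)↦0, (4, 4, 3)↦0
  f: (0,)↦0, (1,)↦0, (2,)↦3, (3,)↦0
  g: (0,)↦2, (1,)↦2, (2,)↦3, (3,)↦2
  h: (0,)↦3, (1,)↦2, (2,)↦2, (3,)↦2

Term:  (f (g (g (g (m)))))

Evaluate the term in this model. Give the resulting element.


value = 0

  m = 2
  (g (m)) = g(2,) = 3
  (g (g (m))) = g(3,) = 2
  (g (g (g (m)))) = g(2,) = 3
  (f (g (g (g (m))))) = f(3,) = 0


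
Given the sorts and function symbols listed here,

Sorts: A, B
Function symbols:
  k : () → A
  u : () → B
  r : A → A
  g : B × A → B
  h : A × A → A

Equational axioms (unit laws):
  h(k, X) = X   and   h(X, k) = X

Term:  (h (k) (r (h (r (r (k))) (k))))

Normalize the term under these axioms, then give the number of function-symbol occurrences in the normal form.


size = 4

1. (h (k) (r (h (r (r (k))) (k))))  →  (r (h (r (r (k))) (k)))
2. (r (h (r (r (k))) (k)))  →  (r (r (r (k))))
normal form: (r (r (r (k))))


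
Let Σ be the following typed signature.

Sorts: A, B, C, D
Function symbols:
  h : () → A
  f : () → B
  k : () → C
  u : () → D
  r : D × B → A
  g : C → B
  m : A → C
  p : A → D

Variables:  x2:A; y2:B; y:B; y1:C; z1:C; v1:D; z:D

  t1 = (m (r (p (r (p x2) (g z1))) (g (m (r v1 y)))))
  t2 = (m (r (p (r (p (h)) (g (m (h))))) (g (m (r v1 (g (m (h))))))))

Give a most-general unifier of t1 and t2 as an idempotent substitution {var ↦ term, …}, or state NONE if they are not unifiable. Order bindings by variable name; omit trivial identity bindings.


{x2 ↦ (h), y ↦ (g (m (h))), z1 ↦ (m (h))}


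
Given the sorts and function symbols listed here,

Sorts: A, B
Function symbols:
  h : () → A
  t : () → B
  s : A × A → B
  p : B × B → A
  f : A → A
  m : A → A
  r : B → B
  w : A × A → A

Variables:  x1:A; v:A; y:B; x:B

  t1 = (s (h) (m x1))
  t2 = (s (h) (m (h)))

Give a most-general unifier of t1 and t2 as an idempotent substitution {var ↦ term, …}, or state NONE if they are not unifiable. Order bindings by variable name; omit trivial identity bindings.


{x1 ↦ (h)}


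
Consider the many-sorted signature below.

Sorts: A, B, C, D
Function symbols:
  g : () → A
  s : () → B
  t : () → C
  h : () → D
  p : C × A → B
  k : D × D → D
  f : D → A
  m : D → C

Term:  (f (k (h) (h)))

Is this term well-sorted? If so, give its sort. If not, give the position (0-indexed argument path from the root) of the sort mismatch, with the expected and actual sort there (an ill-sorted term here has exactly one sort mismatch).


    (h) : D
    (h) : D
  (k (h) (h)) : D
(f (k (h) (h))) : A

well-sorted; sort = A


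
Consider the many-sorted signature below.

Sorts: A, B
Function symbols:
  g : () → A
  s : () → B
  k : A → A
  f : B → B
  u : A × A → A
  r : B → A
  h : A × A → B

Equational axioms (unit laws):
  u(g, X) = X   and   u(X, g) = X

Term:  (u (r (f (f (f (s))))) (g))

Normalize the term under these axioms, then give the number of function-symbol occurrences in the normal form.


size = 5

1. (u (r (f (f (f (s))))) (g))  →  (r (f (f (f (s)))))
normal form: (r (f (f (f (s)))))


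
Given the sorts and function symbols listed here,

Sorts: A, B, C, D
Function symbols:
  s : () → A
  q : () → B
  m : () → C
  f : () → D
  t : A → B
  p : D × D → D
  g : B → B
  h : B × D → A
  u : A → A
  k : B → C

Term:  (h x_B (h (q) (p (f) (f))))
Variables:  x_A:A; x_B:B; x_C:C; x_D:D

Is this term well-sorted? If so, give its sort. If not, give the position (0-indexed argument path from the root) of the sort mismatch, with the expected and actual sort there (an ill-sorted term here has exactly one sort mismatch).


ill-sorted at position [1]: expected D, got A

  x_B : B
    (q) : B
      (f) : D
      (f) : D
    (p (f) (f)) : D
  (h (q) (p (f) (f))) : A
(h x_B (h (q) (p (f) (f)))) : ✗ arg 1 at [1] has sort A, expected D


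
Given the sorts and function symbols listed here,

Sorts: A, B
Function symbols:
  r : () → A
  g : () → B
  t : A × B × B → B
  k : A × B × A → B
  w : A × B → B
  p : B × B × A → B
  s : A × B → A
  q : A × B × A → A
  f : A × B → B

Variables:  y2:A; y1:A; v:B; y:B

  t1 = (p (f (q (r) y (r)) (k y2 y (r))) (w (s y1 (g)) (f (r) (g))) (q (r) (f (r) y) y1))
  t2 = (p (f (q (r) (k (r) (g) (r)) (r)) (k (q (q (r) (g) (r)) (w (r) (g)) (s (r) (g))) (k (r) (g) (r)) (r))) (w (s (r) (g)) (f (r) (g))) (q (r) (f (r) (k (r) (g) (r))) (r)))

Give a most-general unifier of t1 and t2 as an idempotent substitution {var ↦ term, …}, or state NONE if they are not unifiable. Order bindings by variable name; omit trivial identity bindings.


{y ↦ (k (r) (g) (r)), y1 ↦ (r), y2 ↦ (q (q (r) (g) (r)) (w (r) (g)) (s (r) (g)))}


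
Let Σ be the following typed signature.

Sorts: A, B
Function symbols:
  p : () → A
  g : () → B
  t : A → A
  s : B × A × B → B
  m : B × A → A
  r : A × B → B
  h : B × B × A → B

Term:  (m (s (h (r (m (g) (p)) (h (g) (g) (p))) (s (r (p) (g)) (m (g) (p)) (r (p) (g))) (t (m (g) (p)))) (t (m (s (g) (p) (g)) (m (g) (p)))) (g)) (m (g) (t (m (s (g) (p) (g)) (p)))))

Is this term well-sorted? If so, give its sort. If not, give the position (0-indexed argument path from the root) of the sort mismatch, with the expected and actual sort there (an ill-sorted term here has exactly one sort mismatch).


          (g) : B
          (p) : A
        (m (g) (p)) : A
          (g) : B
          (g) : B
          (p) : A
        (h (g) (g) (p)) : B
      (r (m (g) (p)) (h (g) (g) (p))) : B
          (p) : A
          (g) : B
        (r (p) (g)) : B
          (g) : B
          (p) : A
        (m (g) (p)) : A
          (p) : A
          (g) : B
        (r (p) (g)) : B
      (s (r (p) (g)) (m (g) (p)) (r (p) (g))) : B
          (g) : B
          (p) : A
        (m (g) (p)) : A
      (t (m (g) (p))) : A
    (h (r (m (g) (p)) (h (g) (g) (p))) (s (r (p) (g)) (m (g) (p)) (r (p) (g))) (t (m (g) (p)))) : B
          (g) : B
          (p) : A
          (g) : B
        (s (g) (p) (g)) : B
          (g) : B
          (p) : A
        (m (g) (p)) : A
      (m (s (g) (p) (g)) (m (g) (p))) : A
    (t (m (s (g) (p) (g)) (m (g) (p)))) : A
    (g) : B
  (s (h (r (m (g) (p)) (h (g) (g) (p))) (s (r (p) (g)) (m (g) (p)) (r (p) (g))) (t (m (g) (p)))) (t (m (s (g) (p) (g)) (m (g) (p)))) (g)) : B
    (g) : B
          (g) : B
          (p) : A
          (g) : B
        (s (g) (p) (g)) : B
        (p) : A
      (m (s (g) (p) (g)) (p)) : A
    (t (m (s (g) (p) (g)) (p))) : A
  (m (g) (t (m (s (g) (p) (g)) (p)))) : A
(m (s (h (r (m (g) (p)) (h (g) (g) (p))) (s (r (p) (g)) (m (g) (p)) (r (p) (g))) (t (m (g) (p)))) (t (m (s (g) (p) (g)) (m (g) (p)))) (g)) (m (g) (t (m (s (g) (p) (g)) (p))))) : A

well-sorted; sort = A
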